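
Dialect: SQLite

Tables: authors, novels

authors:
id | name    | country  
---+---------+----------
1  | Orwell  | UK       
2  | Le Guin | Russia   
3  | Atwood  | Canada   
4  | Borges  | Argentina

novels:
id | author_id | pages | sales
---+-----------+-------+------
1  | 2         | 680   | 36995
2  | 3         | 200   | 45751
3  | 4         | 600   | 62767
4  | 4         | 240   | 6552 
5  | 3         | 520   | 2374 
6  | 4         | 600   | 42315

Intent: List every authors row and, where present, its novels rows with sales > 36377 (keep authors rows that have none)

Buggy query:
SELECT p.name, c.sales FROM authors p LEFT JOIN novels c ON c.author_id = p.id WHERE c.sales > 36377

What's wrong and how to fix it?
Bug: Filtering c.sales in WHERE discards the NULL rows produced by LEFT JOIN, turning it into an inner join

Fix: Move the right-table condition into the ON clause so unmatched parents are kept

Corrected query:
SELECT p.name, c.sales FROM authors p LEFT JOIN novels c ON c.author_id = p.id AND c.sales > 36377

Result:
name    | sales
--------+------
Orwell  | NULL 
Le Guin | 36995
Atwood  | 45751
Borges  | 42315
Borges  | 62767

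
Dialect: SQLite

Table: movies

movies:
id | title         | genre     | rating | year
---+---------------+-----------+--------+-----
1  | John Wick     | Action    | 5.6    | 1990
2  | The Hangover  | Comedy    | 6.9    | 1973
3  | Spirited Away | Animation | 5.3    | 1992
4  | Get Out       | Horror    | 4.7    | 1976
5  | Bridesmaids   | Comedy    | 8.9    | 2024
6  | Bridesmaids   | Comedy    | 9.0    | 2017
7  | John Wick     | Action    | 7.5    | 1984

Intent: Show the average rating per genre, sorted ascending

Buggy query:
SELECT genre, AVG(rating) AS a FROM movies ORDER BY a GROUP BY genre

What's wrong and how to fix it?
Bug: GROUP BY must precede ORDER BY

Fix: Reorder: SELECT … FROM … GROUP BY … ORDER BY …

Corrected query:
SELECT genre, AVG(rating) AS a FROM movies GROUP BY genre ORDER BY a

Result:
genre     | a       
----------+---------
Horror    | 4.7     
Animation | 5.3     
Action    | 6.55    
Comedy    | 8.266667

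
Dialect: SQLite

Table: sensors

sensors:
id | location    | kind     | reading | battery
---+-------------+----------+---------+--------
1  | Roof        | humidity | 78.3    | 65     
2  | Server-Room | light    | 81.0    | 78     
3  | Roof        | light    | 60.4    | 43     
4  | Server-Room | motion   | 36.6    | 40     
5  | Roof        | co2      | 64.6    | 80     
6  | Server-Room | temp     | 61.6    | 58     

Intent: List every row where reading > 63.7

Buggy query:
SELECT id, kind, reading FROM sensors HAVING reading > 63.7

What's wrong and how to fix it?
Bug: HAVING filters the output of aggregation, but this query has no GROUP BY and no aggregate functions, so SQLite rejects it (HAVING clause on a non-aggregate query); the condition here is per row

Fix: Replace HAVING with WHERE since the condition applies to individual rows

Corrected query:
SELECT id, kind, reading FROM sensors WHERE reading > 63.7

Result:
id | kind     | reading
---+----------+--------
1  | humidity | 78.3   
2  | light    | 81     
5  | co2      | 64.6   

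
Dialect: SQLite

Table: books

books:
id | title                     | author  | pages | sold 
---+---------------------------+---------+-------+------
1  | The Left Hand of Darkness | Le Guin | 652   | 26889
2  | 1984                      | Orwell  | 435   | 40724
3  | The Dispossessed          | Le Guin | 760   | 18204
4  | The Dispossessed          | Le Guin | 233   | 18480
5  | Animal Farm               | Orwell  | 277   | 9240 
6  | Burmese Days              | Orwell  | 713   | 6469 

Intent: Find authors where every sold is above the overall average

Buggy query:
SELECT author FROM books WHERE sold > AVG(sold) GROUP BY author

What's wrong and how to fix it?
Bug: AVG() is an aggregate; it can't sit directly in WHERE

Fix: Use a subquery for AVG and a HAVING MIN(...) filter so the condition holds for every row in the group

Corrected query:
SELECT author FROM books GROUP BY author HAVING MIN(sold) > (SELECT AVG(sold) FROM books)

Result:
(no rows)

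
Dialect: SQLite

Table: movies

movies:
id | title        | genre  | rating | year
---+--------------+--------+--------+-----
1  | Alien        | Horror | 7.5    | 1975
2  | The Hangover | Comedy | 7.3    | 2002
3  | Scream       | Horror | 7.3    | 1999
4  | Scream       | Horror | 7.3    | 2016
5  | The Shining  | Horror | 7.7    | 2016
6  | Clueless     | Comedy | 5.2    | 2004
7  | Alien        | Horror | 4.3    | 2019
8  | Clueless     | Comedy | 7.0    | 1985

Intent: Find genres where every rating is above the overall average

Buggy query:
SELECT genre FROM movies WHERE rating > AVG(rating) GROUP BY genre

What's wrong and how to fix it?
Bug: AVG() is an aggregate; it can't sit directly in WHERE

Fix: Use a subquery for AVG and a HAVING MIN(...) filter so the condition holds for every row in the group

Corrected query:
SELECT genre FROM movies GROUP BY genre HAVING MIN(rating) > (SELECT AVG(rating) FROM movies)

Result:
(no rows)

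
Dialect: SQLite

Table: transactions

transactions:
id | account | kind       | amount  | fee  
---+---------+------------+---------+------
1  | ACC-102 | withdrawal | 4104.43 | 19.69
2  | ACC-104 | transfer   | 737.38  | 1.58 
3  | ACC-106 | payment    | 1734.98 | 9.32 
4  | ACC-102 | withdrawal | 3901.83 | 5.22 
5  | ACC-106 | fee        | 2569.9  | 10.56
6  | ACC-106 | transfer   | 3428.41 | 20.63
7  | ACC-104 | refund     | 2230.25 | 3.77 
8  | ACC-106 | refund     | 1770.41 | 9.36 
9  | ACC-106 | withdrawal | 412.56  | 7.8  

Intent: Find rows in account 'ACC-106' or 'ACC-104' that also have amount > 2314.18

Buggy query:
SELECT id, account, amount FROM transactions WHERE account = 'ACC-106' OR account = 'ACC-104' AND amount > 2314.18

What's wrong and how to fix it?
Bug: Without parentheses, AND is evaluated before OR, so the amount filter only applies to the 'ACC-104' branch

Fix: Add parentheses around the OR so the AND applies to both alternatives

Corrected query:
SELECT id, account, amount FROM transactions WHERE (account = 'ACC-106' OR account = 'ACC-104') AND amount > 2314.18

Result:
id | account | amount 
---+---------+--------
5  | ACC-106 | 2569.9 
6  | ACC-106 | 3428.41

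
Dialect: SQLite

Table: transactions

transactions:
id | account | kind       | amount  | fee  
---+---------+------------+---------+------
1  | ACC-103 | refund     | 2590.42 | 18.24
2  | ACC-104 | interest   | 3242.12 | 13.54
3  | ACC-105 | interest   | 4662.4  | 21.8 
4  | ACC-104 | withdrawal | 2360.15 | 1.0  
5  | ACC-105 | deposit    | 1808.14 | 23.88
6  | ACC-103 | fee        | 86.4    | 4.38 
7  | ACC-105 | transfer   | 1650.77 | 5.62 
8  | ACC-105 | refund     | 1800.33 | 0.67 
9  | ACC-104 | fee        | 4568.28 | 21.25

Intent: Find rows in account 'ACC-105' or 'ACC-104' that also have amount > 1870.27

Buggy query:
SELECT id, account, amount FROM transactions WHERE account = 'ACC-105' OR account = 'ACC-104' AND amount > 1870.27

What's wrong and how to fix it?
Bug: Without parentheses, AND is evaluated before OR, so the amount filter only applies to the 'ACC-104' branch

Fix: Add parentheses around the OR so the AND applies to both alternatives

Corrected query:
SELECT id, account, amount FROM transactions WHERE (account = 'ACC-105' OR account = 'ACC-104') AND amount > 1870.27

Result:
id | account | amount 
---+---------+--------
2  | ACC-104 | 3242.12
3  | ACC-105 | 4662.4 
4  | ACC-104 | 2360.15
9  | ACC-104 | 4568.28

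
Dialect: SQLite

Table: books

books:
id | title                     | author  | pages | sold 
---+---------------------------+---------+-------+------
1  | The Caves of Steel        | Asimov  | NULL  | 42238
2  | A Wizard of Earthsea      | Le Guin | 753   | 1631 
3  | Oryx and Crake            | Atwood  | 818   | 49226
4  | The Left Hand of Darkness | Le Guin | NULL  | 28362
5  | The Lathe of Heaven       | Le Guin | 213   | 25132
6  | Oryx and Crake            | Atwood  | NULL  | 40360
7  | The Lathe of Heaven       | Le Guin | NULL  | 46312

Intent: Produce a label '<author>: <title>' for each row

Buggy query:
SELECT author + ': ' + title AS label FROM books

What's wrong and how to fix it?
Bug: SQLite uses || for string concatenation; + coerces text to numbers (yielding 0)

Fix: Replace + with || to concatenate text

Corrected query:
SELECT author || ': ' || title AS label FROM books

Result:
label                             
----------------------------------
Asimov: The Caves of Steel        
Le Guin: A Wizard of Earthsea     
Atwood: Oryx and Crake            
Le Guin: The Left Hand of Darkness
Le Guin: The Lathe of Heaven      
Atwood: Oryx and Crake            
Le Guin: The Lathe of Heaven      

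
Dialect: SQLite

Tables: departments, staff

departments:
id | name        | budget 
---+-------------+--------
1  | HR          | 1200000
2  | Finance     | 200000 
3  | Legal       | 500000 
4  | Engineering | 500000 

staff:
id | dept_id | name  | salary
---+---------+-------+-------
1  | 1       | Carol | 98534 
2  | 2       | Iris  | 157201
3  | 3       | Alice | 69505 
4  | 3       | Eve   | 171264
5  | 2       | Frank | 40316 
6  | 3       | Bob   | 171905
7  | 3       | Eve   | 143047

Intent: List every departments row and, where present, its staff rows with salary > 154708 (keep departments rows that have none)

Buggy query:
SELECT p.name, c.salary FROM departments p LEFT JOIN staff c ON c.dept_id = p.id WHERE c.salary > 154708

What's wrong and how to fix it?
Bug: A WHERE condition on the right-hand table after LEFT JOIN drops unmatched parents

Fix: Put 'c.salary > 154708' in the JOIN's ON clause instead of WHERE

Corrected query:
SELECT p.name, c.salary FROM departments p LEFT JOIN staff c ON c.dept_id = p.id AND c.salary > 154708

Result:
name        | salary
------------+-------
HR          | NULL  
Finance     | 157201
Legal       | 171264
Legal       | 171905
Engineering | NULL  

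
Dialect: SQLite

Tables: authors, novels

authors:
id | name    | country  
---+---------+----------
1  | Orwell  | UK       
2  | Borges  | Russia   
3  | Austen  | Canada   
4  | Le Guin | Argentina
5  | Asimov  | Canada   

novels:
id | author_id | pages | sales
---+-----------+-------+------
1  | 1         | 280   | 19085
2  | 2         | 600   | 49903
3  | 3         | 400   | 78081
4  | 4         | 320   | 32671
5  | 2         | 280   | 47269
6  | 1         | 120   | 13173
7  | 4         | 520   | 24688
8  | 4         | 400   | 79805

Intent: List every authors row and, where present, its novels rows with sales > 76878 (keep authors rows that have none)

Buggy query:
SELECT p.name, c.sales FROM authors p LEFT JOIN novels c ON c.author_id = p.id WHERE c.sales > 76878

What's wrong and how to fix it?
Bug: Filtering c.sales in WHERE discards the NULL rows produced by LEFT JOIN, turning it into an inner join

Fix: Put 'c.sales > 76878' in the JOIN's ON clause instead of WHERE

Corrected query:
SELECT p.name, c.sales FROM authors p LEFT JOIN novels c ON c.author_id = p.id AND c.sales > 76878

Result:
name    | sales
--------+------
Orwell  | NULL 
Borges  | NULL 
Austen  | 78081
Le Guin | 79805
Asimov  | NULL 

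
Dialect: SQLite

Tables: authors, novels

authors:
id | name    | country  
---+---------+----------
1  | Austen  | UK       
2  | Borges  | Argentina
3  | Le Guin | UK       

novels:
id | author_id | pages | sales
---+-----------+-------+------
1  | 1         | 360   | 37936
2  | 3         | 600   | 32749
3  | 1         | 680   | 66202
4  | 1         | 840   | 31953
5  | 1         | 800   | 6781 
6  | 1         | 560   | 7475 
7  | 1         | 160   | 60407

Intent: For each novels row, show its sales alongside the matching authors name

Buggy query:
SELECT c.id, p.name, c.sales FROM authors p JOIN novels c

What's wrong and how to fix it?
Bug: JOIN with no ON clause produces a cartesian product; every novels row pairs with every authors row

Fix: Add ON c.author_id = p.id to the JOIN

Corrected query:
SELECT c.id, p.name, c.sales FROM authors p JOIN novels c ON c.author_id = p.id

Result:
id | name    | sales
---+---------+------
1  | Austen  | 37936
2  | Le Guin | 32749
3  | Austen  | 66202
4  | Austen  | 31953
5  | Austen  | 6781 
6  | Austen  | 7475 
7  | Austen  | 60407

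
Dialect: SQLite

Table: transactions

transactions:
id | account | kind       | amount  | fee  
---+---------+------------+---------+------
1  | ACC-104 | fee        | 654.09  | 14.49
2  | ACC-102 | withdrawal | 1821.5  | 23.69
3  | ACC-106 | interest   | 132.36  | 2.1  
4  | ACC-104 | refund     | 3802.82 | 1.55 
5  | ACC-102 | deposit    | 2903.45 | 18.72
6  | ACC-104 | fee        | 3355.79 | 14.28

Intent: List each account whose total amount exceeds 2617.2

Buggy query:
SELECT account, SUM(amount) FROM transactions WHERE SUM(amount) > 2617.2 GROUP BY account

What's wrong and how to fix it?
Bug: WHERE runs before GROUP BY, so aggregates aren't available there

Fix: Move the aggregate condition to a HAVING clause

Corrected query:
SELECT account, SUM(amount) FROM transactions GROUP BY account HAVING SUM(amount) > 2617.2

Result:
account | SUM(amount)
--------+------------
ACC-102 | 4724.95    
ACC-104 | 7812.7     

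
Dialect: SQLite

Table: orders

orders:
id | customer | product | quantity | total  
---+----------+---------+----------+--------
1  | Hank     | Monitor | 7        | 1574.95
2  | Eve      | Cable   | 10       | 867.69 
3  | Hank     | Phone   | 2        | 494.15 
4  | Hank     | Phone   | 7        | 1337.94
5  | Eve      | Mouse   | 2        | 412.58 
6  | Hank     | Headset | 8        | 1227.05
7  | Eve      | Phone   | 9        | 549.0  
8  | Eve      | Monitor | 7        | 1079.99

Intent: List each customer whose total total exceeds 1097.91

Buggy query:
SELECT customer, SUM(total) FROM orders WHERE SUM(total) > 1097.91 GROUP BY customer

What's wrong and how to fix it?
Bug: SUM(total) is an aggregate, but WHERE filters rows before aggregation

Fix: Use HAVING (which filters groups after aggregation) instead of WHERE

Corrected query:
SELECT customer, SUM(total) FROM orders GROUP BY customer HAVING SUM(total) > 1097.91

Result:
customer | SUM(total)
---------+-----------
Eve      | 2909.26   
Hank     | 4634.09   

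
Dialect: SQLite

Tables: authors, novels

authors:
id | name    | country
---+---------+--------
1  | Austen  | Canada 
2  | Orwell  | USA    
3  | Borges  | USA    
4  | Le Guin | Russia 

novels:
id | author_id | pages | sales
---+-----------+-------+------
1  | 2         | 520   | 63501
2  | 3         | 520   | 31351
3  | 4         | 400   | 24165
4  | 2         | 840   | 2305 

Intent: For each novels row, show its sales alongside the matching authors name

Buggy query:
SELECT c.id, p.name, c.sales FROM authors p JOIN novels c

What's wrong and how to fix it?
Bug: JOIN with no ON clause produces a cartesian product; every novels row pairs with every authors row

Fix: Add ON c.author_id = p.id to the JOIN

Corrected query:
SELECT c.id, p.name, c.sales FROM authors p JOIN novels c ON c.author_id = p.id

Result:
id | name    | sales
---+---------+------
1  | Orwell  | 63501
2  | Borges  | 31351
3  | Le Guin | 24165
4  | Orwell  | 2305 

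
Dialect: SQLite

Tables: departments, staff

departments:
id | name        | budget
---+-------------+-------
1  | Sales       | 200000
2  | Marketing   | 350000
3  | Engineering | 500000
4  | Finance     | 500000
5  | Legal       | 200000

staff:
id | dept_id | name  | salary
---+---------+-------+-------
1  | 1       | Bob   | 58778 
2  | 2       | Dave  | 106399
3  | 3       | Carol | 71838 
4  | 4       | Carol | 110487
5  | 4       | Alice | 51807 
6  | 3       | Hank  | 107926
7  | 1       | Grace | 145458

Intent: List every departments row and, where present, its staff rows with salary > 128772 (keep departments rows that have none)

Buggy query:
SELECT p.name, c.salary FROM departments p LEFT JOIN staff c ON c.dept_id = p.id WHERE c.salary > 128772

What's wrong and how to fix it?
Bug: A WHERE condition on the right-hand table after LEFT JOIN drops unmatched parents

Fix: Put 'c.salary > 128772' in the JOIN's ON clause instead of WHERE

Corrected query:
SELECT p.name, c.salary FROM departments p LEFT JOIN staff c ON c.dept_id = p.id AND c.salary > 128772

Result:
name        | salary
------------+-------
Sales       | 145458
Marketing   | NULL  
Engineering | NULL  
Finance     | NULL  
Legal       | NULL  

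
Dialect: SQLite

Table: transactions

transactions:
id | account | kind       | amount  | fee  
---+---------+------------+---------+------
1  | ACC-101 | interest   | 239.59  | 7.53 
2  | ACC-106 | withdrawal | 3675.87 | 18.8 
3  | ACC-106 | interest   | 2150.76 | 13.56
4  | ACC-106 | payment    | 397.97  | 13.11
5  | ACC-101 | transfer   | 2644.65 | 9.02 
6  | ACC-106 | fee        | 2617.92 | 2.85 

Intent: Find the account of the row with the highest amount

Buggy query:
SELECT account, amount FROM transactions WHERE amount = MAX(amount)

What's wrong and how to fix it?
Bug: WHERE is evaluated per row; an aggregate over the whole table isn't defined there

Fix: Wrap MAX in a scalar subquery so WHERE compares against a single value

Corrected query:
SELECT account, amount FROM transactions WHERE amount = (SELECT MAX(amount) FROM transactions)

Result:
account | amount 
--------+--------
ACC-106 | 3675.87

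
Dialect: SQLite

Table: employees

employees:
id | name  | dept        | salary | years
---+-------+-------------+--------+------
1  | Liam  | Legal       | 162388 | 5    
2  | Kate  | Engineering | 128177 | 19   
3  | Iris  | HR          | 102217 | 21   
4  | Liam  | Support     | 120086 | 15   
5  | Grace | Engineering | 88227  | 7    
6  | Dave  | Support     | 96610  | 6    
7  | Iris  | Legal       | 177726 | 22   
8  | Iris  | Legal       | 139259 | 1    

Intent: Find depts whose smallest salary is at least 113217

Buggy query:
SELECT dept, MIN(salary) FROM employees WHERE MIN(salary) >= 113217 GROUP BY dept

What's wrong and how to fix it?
Bug: Aggregates like MIN are computed per group after WHERE runs

Fix: Replace WHERE with HAVING after the GROUP BY

Corrected query:
SELECT dept, MIN(salary) FROM employees GROUP BY dept HAVING MIN(salary) >= 113217

Result:
dept  | MIN(salary)
------+------------
Legal | 139259     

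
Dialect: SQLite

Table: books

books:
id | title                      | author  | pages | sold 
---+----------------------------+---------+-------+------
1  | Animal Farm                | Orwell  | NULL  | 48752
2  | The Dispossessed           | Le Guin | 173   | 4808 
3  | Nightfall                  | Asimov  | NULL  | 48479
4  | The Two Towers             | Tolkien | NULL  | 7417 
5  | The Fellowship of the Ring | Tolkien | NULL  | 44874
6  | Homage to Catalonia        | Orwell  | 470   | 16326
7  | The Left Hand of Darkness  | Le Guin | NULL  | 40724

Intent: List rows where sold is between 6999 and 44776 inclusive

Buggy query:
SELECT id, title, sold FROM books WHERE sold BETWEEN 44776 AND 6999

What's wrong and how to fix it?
Bug: The bounds are reversed; BETWEEN a AND b requires a <= b to match anything

Fix: Write BETWEEN 6999 AND 44776

Corrected query:
SELECT id, title, sold FROM books WHERE sold BETWEEN 6999 AND 44776

Result:
id | title                     | sold 
---+---------------------------+------
4  | The Two Towers            | 7417 
6  | Homage to Catalonia       | 16326
7  | The Left Hand of Darkness | 40724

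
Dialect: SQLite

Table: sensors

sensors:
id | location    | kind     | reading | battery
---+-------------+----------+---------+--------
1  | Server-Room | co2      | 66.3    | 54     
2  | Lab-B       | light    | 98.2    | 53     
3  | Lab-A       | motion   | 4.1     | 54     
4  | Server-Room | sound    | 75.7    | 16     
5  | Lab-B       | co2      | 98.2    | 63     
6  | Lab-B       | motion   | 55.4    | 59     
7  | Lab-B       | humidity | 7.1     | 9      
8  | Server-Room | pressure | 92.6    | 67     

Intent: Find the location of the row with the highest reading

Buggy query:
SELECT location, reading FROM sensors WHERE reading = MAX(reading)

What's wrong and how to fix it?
Bug: WHERE is evaluated per row; an aggregate over the whole table isn't defined there

Fix: Wrap MAX in a scalar subquery so WHERE compares against a single value

Corrected query:
SELECT location, reading FROM sensors WHERE reading = (SELECT MAX(reading) FROM sensors)

Result:
location | reading
---------+--------
Lab-B    | 98.2   
Lab-B    | 98.2   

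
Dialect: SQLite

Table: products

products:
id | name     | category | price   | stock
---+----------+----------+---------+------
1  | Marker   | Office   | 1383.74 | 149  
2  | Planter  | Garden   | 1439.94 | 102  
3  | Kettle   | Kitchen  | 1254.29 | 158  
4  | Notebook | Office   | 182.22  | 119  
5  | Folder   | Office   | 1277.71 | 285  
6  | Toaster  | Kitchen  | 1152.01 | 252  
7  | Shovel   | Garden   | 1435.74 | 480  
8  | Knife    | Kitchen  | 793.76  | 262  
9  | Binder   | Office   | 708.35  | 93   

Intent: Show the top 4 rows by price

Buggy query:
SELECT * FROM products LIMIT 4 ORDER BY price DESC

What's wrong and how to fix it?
Bug: LIMIT must come after ORDER BY

Fix: Sort with ORDER BY, then apply LIMIT

Corrected query:
SELECT * FROM products ORDER BY price DESC LIMIT 4

Result:
id | name    | category | price   | stock
---+---------+----------+---------+------
2  | Planter | Garden   | 1439.94 | 102  
7  | Shovel  | Garden   | 1435.74 | 480  
1  | Marker  | Office   | 1383.74 | 149  
5  | Folder  | Office   | 1277.71 | 285  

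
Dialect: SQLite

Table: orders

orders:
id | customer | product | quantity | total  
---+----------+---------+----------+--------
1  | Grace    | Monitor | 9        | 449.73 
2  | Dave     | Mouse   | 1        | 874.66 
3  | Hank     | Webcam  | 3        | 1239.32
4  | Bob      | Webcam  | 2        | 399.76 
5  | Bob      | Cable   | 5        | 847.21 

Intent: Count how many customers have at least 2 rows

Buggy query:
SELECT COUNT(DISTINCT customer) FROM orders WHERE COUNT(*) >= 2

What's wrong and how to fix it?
Bug: COUNT(*) cannot appear in WHERE; the per-group count doesn't exist yet

Fix: Use a subquery that GROUPs and filters with HAVING, then count its rows

Corrected query:
SELECT COUNT(*) FROM (SELECT customer FROM orders GROUP BY customer HAVING COUNT(*) >= 2)

Result:
COUNT(*)
--------
1       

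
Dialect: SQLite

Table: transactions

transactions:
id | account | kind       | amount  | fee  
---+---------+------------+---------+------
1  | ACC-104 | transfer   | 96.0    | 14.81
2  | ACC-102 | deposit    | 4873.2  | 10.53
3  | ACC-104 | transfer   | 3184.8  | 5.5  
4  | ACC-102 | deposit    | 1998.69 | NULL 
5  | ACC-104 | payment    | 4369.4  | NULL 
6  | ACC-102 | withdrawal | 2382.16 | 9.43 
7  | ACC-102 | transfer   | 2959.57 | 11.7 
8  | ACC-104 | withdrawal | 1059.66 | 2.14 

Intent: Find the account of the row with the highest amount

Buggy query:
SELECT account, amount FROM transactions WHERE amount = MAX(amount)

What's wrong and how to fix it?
Bug: MAX(amount) is an aggregate and cannot be used directly in WHERE

Fix: Wrap MAX in a scalar subquery so WHERE compares against a single value

Corrected query:
SELECT account, amount FROM transactions WHERE amount = (SELECT MAX(amount) FROM transactions)

Result:
account | amount
--------+-------
ACC-102 | 4873.2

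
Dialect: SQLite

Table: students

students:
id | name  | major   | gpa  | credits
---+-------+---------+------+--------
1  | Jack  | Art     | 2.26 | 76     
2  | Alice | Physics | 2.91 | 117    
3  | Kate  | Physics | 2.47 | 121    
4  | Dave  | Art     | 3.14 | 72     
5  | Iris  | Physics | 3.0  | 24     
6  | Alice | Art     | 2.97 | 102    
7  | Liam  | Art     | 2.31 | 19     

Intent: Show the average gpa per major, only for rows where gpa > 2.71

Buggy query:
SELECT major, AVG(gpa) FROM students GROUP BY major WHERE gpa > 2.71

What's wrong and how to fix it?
Bug: Row-level WHERE must come before GROUP BY in the clause order

Fix: Move the WHERE clause before GROUP BY

Corrected query:
SELECT major, AVG(gpa) FROM students WHERE gpa > 2.71 GROUP BY major

Result:
major   | AVG(gpa)
--------+---------
Art     | 3.055   
Physics | 2.955   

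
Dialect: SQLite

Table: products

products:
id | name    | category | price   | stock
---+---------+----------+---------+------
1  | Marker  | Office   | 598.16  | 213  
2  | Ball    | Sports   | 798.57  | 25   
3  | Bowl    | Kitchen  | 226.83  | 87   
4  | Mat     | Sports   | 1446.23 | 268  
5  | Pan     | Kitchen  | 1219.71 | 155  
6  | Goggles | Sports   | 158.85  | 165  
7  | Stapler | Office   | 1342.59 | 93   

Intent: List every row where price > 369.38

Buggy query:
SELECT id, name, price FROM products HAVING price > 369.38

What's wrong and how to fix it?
Bug: This is a non-aggregate query (no GROUP BY, no aggregates), so in SQLite the HAVING clause is invalid here; a row-level condition belongs in WHERE

Fix: Replace HAVING with WHERE since the condition applies to individual rows

Corrected query:
SELECT id, name, price FROM products WHERE price > 369.38

Result:
id | name    | price  
---+---------+--------
1  | Marker  | 598.16 
2  | Ball    | 798.57 
4  | Mat     | 1446.23
5  | Pan     | 1219.71
7  | Stapler | 1342.59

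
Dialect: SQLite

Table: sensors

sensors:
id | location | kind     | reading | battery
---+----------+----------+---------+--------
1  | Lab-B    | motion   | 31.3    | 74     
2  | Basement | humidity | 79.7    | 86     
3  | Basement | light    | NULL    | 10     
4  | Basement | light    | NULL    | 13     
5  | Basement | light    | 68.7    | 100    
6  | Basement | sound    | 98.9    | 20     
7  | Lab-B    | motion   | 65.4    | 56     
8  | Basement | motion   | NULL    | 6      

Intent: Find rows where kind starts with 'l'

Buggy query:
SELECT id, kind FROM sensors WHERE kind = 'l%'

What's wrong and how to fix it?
Bug: Wildcards only work with LIKE; '=' treats '%' as a literal character

Fix: Replace '=' with LIKE so 'l%' is treated as a pattern

Corrected query:
SELECT id, kind FROM sensors WHERE kind LIKE 'l%'

Result:
id | kind 
---+------
3  | light
4  | light
5  | light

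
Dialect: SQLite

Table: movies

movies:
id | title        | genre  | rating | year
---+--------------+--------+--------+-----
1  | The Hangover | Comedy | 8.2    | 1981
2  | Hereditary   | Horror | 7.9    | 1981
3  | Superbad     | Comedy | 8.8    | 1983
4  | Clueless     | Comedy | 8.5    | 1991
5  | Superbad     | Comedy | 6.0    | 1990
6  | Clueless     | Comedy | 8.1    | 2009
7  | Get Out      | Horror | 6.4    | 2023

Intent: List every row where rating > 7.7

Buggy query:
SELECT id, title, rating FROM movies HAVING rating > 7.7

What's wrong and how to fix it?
Bug: This is a non-aggregate query (no GROUP BY, no aggregates), so in SQLite the HAVING clause is invalid here; a row-level condition belongs in WHERE

Fix: Use WHERE for row-level filtering

Corrected query:
SELECT id, title, rating FROM movies WHERE rating > 7.7

Result:
id | title        | rating
---+--------------+-------
1  | The Hangover | 8.2   
2  | Hereditary   | 7.9   
3  | Superbad     | 8.8   
4  | Clueless     | 8.5   
6  | Clueless     | 8.1   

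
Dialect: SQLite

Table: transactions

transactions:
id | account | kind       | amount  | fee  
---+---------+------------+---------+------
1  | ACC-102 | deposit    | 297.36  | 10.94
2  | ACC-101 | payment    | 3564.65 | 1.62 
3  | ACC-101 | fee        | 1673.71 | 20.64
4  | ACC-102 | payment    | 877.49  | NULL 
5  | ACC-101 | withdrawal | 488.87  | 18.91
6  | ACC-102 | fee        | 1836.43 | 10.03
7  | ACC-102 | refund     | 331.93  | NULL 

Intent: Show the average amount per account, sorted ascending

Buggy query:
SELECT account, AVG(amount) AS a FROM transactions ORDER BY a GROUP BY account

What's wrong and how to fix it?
Bug: ORDER BY appears before GROUP BY; SQL clause order requires GROUP BY first

Fix: Move ORDER BY to the end, after GROUP BY

Corrected query:
SELECT account, AVG(amount) AS a FROM transactions GROUP BY account ORDER BY a

Result:
account | a          
--------+------------
ACC-102 | 835.8025   
ACC-101 | 1909.076667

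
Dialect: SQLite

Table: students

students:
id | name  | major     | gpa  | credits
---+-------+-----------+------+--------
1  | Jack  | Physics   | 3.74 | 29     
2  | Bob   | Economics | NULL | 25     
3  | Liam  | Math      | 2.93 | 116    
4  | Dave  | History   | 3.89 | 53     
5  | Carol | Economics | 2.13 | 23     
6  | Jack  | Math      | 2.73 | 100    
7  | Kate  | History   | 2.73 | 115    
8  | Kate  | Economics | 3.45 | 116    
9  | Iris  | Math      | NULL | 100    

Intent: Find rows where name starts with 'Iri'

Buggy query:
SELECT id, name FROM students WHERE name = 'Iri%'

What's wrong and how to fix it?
Bug: '=' compares the literal string including the % character; pattern matching needs LIKE

Fix: Replace '=' with LIKE so 'Iri%' is treated as a pattern

Corrected query:
SELECT id, name FROM students WHERE name LIKE 'Iri%'

Result:
id | name
---+-----
9  | Iris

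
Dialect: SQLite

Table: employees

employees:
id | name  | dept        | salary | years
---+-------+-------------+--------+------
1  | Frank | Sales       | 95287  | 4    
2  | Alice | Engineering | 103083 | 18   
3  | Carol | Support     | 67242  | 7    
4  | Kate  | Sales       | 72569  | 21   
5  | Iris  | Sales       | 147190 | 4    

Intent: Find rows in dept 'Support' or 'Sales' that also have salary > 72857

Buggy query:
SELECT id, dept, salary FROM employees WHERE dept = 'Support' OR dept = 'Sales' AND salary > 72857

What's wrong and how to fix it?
Bug: Without parentheses, AND is evaluated before OR, so the salary filter only applies to the 'Sales' branch

Fix: Add parentheses around the OR so the AND applies to both alternatives

Corrected query:
SELECT id, dept, salary FROM employees WHERE (dept = 'Support' OR dept = 'Sales') AND salary > 72857

Result:
id | dept  | salary
---+-------+-------
1  | Sales | 95287 
5  | Sales | 147190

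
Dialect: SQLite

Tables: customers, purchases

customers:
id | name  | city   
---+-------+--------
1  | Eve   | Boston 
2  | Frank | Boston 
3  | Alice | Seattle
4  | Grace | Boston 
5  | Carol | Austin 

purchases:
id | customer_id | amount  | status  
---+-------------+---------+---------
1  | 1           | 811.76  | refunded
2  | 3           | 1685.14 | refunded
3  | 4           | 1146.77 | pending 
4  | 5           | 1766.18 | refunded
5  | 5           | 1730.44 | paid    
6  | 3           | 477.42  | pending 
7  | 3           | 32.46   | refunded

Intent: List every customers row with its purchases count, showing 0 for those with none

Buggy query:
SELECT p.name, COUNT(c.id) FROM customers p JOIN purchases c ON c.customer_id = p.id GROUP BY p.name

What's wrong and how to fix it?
Bug: INNER JOIN drops customers rows that have no matching purchases rows

Fix: Switch to LEFT JOIN to retain unmatched parent rows

Corrected query:
SELECT p.name, COUNT(c.id) FROM customers p LEFT JOIN purchases c ON c.customer_id = p.id GROUP BY p.name

Result:
name  | COUNT(c.id)
------+------------
Alice | 3          
Carol | 2          
Eve   | 1          
Frank | 0          
Grace | 1          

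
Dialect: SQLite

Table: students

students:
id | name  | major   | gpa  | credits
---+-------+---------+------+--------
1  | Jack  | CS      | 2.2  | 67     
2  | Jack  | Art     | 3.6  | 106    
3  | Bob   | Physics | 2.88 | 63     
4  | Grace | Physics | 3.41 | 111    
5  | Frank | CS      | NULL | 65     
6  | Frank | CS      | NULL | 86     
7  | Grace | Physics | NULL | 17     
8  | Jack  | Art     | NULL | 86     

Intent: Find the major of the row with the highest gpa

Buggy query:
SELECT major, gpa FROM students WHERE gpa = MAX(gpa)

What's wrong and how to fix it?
Bug: MAX(gpa) is an aggregate and cannot be used directly in WHERE

Fix: Wrap MAX in a scalar subquery so WHERE compares against a single value

Corrected query:
SELECT major, gpa FROM students WHERE gpa = (SELECT MAX(gpa) FROM students)

Result:
major | gpa
------+----
Art   | 3.6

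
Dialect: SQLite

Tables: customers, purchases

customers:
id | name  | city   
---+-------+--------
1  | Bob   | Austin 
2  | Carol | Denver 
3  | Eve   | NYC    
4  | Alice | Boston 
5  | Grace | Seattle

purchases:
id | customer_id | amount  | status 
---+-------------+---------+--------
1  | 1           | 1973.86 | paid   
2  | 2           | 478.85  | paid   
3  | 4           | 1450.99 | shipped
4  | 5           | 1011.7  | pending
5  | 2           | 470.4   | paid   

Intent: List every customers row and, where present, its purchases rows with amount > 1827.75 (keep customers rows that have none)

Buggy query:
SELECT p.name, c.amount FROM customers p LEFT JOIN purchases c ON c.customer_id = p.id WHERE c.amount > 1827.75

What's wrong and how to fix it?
Bug: Filtering c.amount in WHERE discards the NULL rows produced by LEFT JOIN, turning it into an inner join

Fix: Put 'c.amount > 1827.75' in the JOIN's ON clause instead of WHERE

Corrected query:
SELECT p.name, c.amount FROM customers p LEFT JOIN purchases c ON c.customer_id = p.id AND c.amount > 1827.75

Result:
name  | amount 
------+--------
Bob   | 1973.86
Carol | NULL   
Eve   | NULL   
Alice | NULL   
Grace | NULL   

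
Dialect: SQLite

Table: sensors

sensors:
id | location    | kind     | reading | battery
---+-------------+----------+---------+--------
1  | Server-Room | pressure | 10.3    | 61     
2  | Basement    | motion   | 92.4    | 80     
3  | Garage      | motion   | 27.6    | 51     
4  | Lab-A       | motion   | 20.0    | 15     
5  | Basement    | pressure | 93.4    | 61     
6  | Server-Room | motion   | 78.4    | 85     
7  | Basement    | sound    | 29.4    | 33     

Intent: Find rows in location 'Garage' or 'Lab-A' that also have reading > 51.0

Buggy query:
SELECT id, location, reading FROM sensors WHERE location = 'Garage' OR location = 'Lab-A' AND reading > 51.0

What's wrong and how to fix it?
Bug: AND binds tighter than OR, so this parses as location = 'Garage' OR (location = 'Lab-A' AND reading > 51.0)

Fix: Group the OR with parentheses (or use IN), then AND the threshold

Corrected query:
SELECT id, location, reading FROM sensors WHERE (location = 'Garage' OR location = 'Lab-A') AND reading > 51.0

Result:
(no rows)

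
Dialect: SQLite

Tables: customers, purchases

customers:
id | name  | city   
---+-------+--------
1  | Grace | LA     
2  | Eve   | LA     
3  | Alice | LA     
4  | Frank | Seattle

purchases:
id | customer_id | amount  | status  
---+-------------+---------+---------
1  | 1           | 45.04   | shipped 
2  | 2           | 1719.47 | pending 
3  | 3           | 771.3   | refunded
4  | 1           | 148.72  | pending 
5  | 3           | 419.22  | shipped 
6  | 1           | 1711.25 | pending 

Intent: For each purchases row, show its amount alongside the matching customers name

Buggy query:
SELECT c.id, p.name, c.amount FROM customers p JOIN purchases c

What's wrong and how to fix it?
Bug: JOIN with no ON clause produces a cartesian product; every purchases row pairs with every customers row

Fix: Add ON c.customer_id = p.id to the JOIN

Corrected query:
SELECT c.id, p.name, c.amount FROM customers p JOIN purchases c ON c.customer_id = p.id

Result:
id | name  | amount 
---+-------+--------
1  | Grace | 45.04  
2  | Eve   | 1719.47
3  | Alice | 771.3  
4  | Grace | 148.72 
5  | Alice | 419.22 
6  | Grace | 1711.25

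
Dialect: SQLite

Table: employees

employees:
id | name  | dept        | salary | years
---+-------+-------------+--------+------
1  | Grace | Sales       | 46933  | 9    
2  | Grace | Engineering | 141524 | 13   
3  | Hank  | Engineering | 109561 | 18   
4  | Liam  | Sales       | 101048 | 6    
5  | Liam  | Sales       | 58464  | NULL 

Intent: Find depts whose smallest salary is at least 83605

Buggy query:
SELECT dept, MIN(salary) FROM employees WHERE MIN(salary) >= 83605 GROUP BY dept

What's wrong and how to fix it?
Bug: Aggregates like MIN are computed per group after WHERE runs

Fix: Use HAVING for the per-group MIN condition

Corrected query:
SELECT dept, MIN(salary) FROM employees GROUP BY dept HAVING MIN(salary) >= 83605

Result:
dept        | MIN(salary)
------------+------------
Engineering | 109561     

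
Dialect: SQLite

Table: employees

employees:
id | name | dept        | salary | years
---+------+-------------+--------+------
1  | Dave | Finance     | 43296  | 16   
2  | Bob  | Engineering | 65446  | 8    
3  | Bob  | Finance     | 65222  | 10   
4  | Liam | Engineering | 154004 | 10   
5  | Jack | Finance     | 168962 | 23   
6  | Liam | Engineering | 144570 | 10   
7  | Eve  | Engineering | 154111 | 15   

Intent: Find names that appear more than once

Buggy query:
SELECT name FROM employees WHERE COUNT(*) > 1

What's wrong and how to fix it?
Bug: WHERE can't reference COUNT(*); aggregates are computed after WHERE

Fix: Group first, then use HAVING for the count condition

Corrected query:
SELECT name FROM employees GROUP BY name HAVING COUNT(*) > 1

Result:
name
----
Bob 
Liam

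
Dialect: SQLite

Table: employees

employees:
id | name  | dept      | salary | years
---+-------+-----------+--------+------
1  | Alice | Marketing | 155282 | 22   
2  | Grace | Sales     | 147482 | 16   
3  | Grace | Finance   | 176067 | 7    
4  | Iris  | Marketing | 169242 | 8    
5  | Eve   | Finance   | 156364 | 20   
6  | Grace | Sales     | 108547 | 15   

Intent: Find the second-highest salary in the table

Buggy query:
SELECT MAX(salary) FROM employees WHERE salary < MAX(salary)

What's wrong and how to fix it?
Bug: MAX(salary) on the right of the comparison is an aggregate-in-WHERE error

Fix: Put the inner MAX in a scalar subquery

Corrected query:
SELECT MAX(salary) FROM employees WHERE salary < (SELECT MAX(salary) FROM employees)

Result:
MAX(salary)
-----------
169242     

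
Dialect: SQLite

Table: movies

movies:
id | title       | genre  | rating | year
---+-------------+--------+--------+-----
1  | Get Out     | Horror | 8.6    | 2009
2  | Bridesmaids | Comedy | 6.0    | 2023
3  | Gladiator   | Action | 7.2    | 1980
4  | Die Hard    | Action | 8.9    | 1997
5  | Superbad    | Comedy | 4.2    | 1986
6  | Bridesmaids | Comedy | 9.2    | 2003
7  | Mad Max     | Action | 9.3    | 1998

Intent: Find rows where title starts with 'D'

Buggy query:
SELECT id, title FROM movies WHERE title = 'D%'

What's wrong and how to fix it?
Bug: Wildcards only work with LIKE; '=' treats '%' as a literal character

Fix: Replace '=' with LIKE so 'D%' is treated as a pattern

Corrected query:
SELECT id, title FROM movies WHERE title LIKE 'D%'

Result:
id | title   
---+---------
4  | Die Hard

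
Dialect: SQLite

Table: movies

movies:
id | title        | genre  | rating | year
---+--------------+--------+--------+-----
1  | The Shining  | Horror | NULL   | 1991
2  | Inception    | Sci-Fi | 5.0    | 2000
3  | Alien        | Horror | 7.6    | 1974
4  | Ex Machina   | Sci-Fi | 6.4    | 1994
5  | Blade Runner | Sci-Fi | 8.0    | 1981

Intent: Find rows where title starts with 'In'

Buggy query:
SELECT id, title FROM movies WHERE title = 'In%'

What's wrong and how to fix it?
Bug: '=' compares the literal string including the % character; pattern matching needs LIKE

Fix: Replace '=' with LIKE so 'In%' is treated as a pattern

Corrected query:
SELECT id, title FROM movies WHERE title LIKE 'In%'

Result:
id | title    
---+----------
2  | Inception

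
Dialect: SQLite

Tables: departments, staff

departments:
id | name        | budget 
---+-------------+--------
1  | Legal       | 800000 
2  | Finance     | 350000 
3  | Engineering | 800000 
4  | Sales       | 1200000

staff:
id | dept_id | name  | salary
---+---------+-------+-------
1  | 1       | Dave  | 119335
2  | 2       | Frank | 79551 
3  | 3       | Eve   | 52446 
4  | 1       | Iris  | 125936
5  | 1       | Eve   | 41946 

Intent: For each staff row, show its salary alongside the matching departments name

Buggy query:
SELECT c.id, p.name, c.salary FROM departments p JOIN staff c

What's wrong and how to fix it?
Bug: JOIN with no ON clause produces a cartesian product; every staff row pairs with every departments row

Fix: Specify the join condition linking the foreign key to the parent id

Corrected query:
SELECT c.id, p.name, c.salary FROM departments p JOIN staff c ON c.dept_id = p.id

Result:
id | name        | salary
---+-------------+-------
1  | Legal       | 119335
2  | Finance     | 79551 
3  | Engineering | 52446 
4  | Legal       | 125936
5  | Legal       | 41946 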